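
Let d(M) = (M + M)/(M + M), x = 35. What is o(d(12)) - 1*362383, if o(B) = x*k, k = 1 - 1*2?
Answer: -362418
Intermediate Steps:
k = -1 (k = 1 - 2 = -1)
d(M) = 1 (d(M) = (2*M)/((2*M)) = (2*M)*(1/(2*M)) = 1)
o(B) = -35 (o(B) = 35*(-1) = -35)
o(d(12)) - 1*362383 = -35 - 1*362383 = -35 - 362383 = -362418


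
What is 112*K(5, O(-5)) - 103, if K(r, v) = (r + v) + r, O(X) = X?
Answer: 457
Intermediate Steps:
K(r, v) = v + 2*r
112*K(5, O(-5)) - 103 = 112*(-5 + 2*5) - 103 = 112*(-5 + 10) - 103 = 112*5 - 103 = 560 - 103 = 457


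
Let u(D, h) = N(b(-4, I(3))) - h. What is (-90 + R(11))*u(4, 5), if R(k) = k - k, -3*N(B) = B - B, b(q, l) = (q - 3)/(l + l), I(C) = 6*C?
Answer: 450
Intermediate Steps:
b(q, l) = (-3 + q)/(2*l) (b(q, l) = (-3 + q)/((2*l)) = (-3 + q)*(1/(2*l)) = (-3 + q)/(2*l))
N(B) = 0 (N(B) = -(B - B)/3 = -⅓*0 = 0)
u(D, h) = -h (u(D, h) = 0 - h = -h)
R(k) = 0
(-90 + R(11))*u(4, 5) = (-90 + 0)*(-1*5) = -90*(-5) = 450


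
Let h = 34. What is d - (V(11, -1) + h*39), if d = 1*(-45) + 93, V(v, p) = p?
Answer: -1277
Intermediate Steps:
d = 48 (d = -45 + 93 = 48)
d - (V(11, -1) + h*39) = 48 - (-1 + 34*39) = 48 - (-1 + 1326) = 48 - 1*1325 = 48 - 1325 = -1277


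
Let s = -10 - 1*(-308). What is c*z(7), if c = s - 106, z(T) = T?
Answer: 1344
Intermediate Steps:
s = 298 (s = -10 + 308 = 298)
c = 192 (c = 298 - 106 = 192)
c*z(7) = 192*7 = 1344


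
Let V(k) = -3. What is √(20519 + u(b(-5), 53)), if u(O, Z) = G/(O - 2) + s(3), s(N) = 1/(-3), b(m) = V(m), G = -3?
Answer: √4616835/15 ≈ 143.25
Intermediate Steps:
b(m) = -3
s(N) = -⅓
u(O, Z) = -⅓ - 3/(-2 + O) (u(O, Z) = -3/(O - 2) - ⅓ = -3/(-2 + O) - ⅓ = -⅓ - 3/(-2 + O))
√(20519 + u(b(-5), 53)) = √(20519 + (-7 - 1*(-3))/(3*(-2 - 3))) = √(20519 + (⅓)*(-7 + 3)/(-5)) = √(20519 + (⅓)*(-⅕)*(-4)) = √(20519 + 4/15) = √(307789/15) = √4616835/15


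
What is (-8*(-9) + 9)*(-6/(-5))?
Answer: 486/5 ≈ 97.200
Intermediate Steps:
(-8*(-9) + 9)*(-6/(-5)) = (72 + 9)*(-6*(-⅕)) = 81*(6/5) = 486/5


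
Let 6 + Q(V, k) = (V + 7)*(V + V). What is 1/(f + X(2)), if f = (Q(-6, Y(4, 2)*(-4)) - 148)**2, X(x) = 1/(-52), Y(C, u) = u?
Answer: 52/1432911 ≈ 3.6290e-5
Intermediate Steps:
X(x) = -1/52
Q(V, k) = -6 + 2*V*(7 + V) (Q(V, k) = -6 + (V + 7)*(V + V) = -6 + (7 + V)*(2*V) = -6 + 2*V*(7 + V))
f = 27556 (f = ((-6 + 2*(-6)**2 + 14*(-6)) - 148)**2 = ((-6 + 2*36 - 84) - 148)**2 = ((-6 + 72 - 84) - 148)**2 = (-18 - 148)**2 = (-166)**2 = 27556)
1/(f + X(2)) = 1/(27556 - 1/52) = 1/(1432911/52) = 52/1432911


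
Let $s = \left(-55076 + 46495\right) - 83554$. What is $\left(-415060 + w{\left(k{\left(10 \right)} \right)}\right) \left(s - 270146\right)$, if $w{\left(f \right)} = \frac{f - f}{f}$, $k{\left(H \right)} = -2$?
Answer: $150368351860$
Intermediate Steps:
$w{\left(f \right)} = 0$ ($w{\left(f \right)} = \frac{0}{f} = 0$)
$s = -92135$ ($s = -8581 - 83554 = -92135$)
$\left(-415060 + w{\left(k{\left(10 \right)} \right)}\right) \left(s - 270146\right) = \left(-415060 + 0\right) \left(-92135 - 270146\right) = \left(-415060\right) \left(-362281\right) = 150368351860$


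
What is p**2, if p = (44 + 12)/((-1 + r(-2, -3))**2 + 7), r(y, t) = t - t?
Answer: 49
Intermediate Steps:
r(y, t) = 0
p = 7 (p = (44 + 12)/((-1 + 0)**2 + 7) = 56/((-1)**2 + 7) = 56/(1 + 7) = 56/8 = 56*(1/8) = 7)
p**2 = 7**2 = 49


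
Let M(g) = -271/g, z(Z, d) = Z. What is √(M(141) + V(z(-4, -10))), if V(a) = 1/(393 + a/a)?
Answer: I*√5923889682/55554 ≈ 1.3854*I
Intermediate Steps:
V(a) = 1/394 (V(a) = 1/(393 + 1) = 1/394)
√(M(141) + V(z(-4, -10))) = √(-271/141 + 1/394) = √(-106633/55554) = I*√5923889682/55554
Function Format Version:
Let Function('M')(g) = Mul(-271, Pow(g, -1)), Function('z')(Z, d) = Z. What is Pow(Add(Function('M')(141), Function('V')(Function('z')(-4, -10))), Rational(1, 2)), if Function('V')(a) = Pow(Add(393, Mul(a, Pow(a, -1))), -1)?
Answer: Mul(Rational(1, 55554), I, Pow(5923889682, Rational(1, 2))) ≈ Mul(1.3854, I)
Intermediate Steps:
Function('V')(a) = Rational(1, 394) (Function('V')(a) = Pow(Add(393, 1), -1) = Pow(394, -1) = Rational(1, 394))
Pow(Add(Function('M')(141), Function('V')(Function('z')(-4, -10))), Rational(1, 2)) = Pow(Add(Mul(-271, Pow(141, -1)), Rational(1, 394)), Rational(1, 2)) = Pow(Add(Mul(-271, Rational(1, 141)), Rational(1, 394)), Rational(1, 2)) = Pow(Add(Rational(-271, 141), Rational(1, 394)), Rational(1, 2)) = Pow(Rational(-106633, 55554), Rational(1, 2)) = Mul(Rational(1, 55554), I, Pow(5923889682, Rational(1, 2)))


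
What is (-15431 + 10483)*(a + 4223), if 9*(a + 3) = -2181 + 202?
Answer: -178132948/9 ≈ -1.9793e+7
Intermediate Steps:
a = -2006/9 (a = -3 + (-2181 + 202)/9 = -3 + (⅑)*(-1979) = -3 - 1979/9 = -2006/9 ≈ -222.89)
(-15431 + 10483)*(a + 4223) = (-15431 + 10483)*(-2006/9 + 4223) = -4948*36001/9 = -178132948/9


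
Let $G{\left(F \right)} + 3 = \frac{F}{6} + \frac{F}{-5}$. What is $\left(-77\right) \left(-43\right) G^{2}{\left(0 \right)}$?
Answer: $29799$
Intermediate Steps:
$G{\left(F \right)} = -3 - \frac{F}{30}$ ($G{\left(F \right)} = -3 + \left(\frac{F}{6} + \frac{F}{-5}\right) = -3 + \left(F \frac{1}{6} + F \left(- \frac{1}{5}\right)\right) = -3 + \left(\frac{F}{6} - \frac{F}{5}\right) = -3 - \frac{F}{30}$)
$\left(-77\right) \left(-43\right) G^{2}{\left(0 \right)} = \left(-77\right) \left(-43\right) \left(-3 - 0\right)^{2} = 3311 \left(-3 + 0\right)^{2} = 3311 \left(-3\right)^{2} = 3311 \cdot 9 = 29799$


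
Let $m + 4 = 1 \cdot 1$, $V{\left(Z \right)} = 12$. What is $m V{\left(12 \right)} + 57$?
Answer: $21$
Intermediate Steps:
$m = -3$ ($m = -4 + 1 \cdot 1 = -4 + 1 = -3$)
$m V{\left(12 \right)} + 57 = \left(-3\right) 12 + 57 = -36 + 57 = 21$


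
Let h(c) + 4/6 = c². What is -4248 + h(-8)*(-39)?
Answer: -6718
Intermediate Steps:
h(c) = -⅔ + c²
-4248 + h(-8)*(-39) = -4248 + (-⅔ + (-8)²)*(-39) = -4248 + (-⅔ + 64)*(-39) = -4248 + (190/3)*(-39) = -4248 - 2470 = -6718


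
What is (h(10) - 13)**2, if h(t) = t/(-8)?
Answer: 3249/16 ≈ 203.06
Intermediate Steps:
h(t) = -t/8 (h(t) = t*(-1/8) = -t/8)
(h(10) - 13)**2 = (-1/8*10 - 13)**2 = (-5/4 - 13)**2 = (-57/4)**2 = 3249/16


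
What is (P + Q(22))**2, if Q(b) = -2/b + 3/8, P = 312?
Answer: 755205361/7744 ≈ 97521.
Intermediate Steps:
Q(b) = 3/8 - 2/b (Q(b) = -2/b + 3*(1/8) = -2/b + 3/8 = 3/8 - 2/b)
(P + Q(22))**2 = (312 + (3/8 - 2/22))**2 = (312 + (3/8 - 2*1/22))**2 = (312 + (3/8 - 1/11))**2 = (312 + 25/88)**2 = (27481/88)**2 = 755205361/7744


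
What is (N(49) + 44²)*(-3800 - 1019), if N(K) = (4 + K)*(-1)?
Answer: -9074177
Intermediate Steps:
N(K) = -4 - K
(N(49) + 44²)*(-3800 - 1019) = ((-4 - 1*49) + 44²)*(-3800 - 1019) = ((-4 - 49) + 1936)*(-4819) = (-53 + 1936)*(-4819) = 1883*(-4819) = -9074177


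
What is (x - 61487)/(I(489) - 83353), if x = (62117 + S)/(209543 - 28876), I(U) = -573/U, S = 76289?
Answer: 1810690947949/2454673748910 ≈ 0.73765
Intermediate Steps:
x = 138406/180667 (x = (62117 + 76289)/(209543 - 28876) = 138406/180667 ≈ 0.76608)
(x - 61487)/(I(489) - 83353) = (138406/180667 - 61487)/(-573/489 - 83353) = -11108533423/(180667*(-573*1/489 - 83353)) = -11108533423/(180667*(-191/163 - 83353)) = -11108533423/(180667*(-13586730/163)) = -11108533423/180667*(-163/13586730) = 1810690947949/2454673748910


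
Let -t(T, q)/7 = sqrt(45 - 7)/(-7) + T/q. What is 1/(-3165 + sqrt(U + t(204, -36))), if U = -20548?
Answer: -1/(3165 - I*sqrt(61525/3 - sqrt(38))) ≈ -0.00031531 - 1.4265e-5*I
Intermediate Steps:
t(T, q) = sqrt(38) - 7*T/q (t(T, q) = -7*(sqrt(45 - 7)/(-7) + T/q) = -7*(sqrt(38)*(-1/7) + T/q) = -7*(-sqrt(38)/7 + T/q) = sqrt(38) - 7*T/q)
1/(-3165 + sqrt(U + t(204, -36))) = 1/(-3165 + sqrt(-20548 + (sqrt(38) - 7*204/(-36)))) = 1/(-3165 + sqrt(-20548 + (sqrt(38) - 7*204*(-1/36)))) = 1/(-3165 + sqrt(-20548 + (sqrt(38) + 119/3))) = 1/(-3165 + sqrt(-20548 + (119/3 + sqrt(38)))) = 1/(-3165 + sqrt(-61525/3 + sqrt(38)))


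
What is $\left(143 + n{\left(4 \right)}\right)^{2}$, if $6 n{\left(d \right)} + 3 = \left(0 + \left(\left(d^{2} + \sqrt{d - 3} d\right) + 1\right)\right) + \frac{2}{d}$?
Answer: $\frac{3073009}{144} \approx 21340.0$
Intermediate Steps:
$n{\left(d \right)} = - \frac{1}{3} + \frac{1}{3 d} + \frac{d^{2}}{6} + \frac{d \sqrt{-3 + d}}{6}$ ($n{\left(d \right)} = - \frac{1}{2} + \frac{\left(0 + \left(\left(d^{2} + \sqrt{d - 3} d\right) + 1\right)\right) + \frac{2}{d}}{6} = - \frac{1}{2} + \frac{\left(0 + \left(\left(d^{2} + \sqrt{-3 + d} d\right) + 1\right)\right) + \frac{2}{d}}{6} = - \frac{1}{2} + \frac{\left(0 + \left(\left(d^{2} + d \sqrt{-3 + d}\right) + 1\right)\right) + \frac{2}{d}}{6} = - \frac{1}{2} + \frac{\left(0 + \left(1 + d^{2} + d \sqrt{-3 + d}\right)\right) + \frac{2}{d}}{6} = - \frac{1}{2} + \frac{\left(1 + d^{2} + d \sqrt{-3 + d}\right) + \frac{2}{d}}{6} = - \frac{1}{2} + \frac{1 + d^{2} + \frac{2}{d} + d \sqrt{-3 + d}}{6} = - \frac{1}{2} + \left(\frac{1}{6} + \frac{1}{3 d} + \frac{d^{2}}{6} + \frac{d \sqrt{-3 + d}}{6}\right) = - \frac{1}{3} + \frac{1}{3 d} + \frac{d^{2}}{6} + \frac{d \sqrt{-3 + d}}{6}$)
$\left(143 + n{\left(4 \right)}\right)^{2} = \left(143 + \frac{2 + 4 \left(-2 + 4^{2} + 4 \sqrt{-3 + 4}\right)}{6 \cdot 4}\right)^{2} = \left(143 + \frac{1}{6} \cdot \frac{1}{4} \left(2 + 4 \left(-2 + 16 + 4 \sqrt{1}\right)\right)\right)^{2} = \left(143 + \frac{1}{6} \cdot \frac{1}{4} \left(2 + 4 \left(-2 + 16 + 4 \cdot 1\right)\right)\right)^{2} = \left(143 + \frac{1}{6} \cdot \frac{1}{4} \left(2 + 4 \left(-2 + 16 + 4\right)\right)\right)^{2} = \left(143 + \frac{1}{6} \cdot \frac{1}{4} \left(2 + 4 \cdot 18\right)\right)^{2} = \left(143 + \frac{1}{6} \cdot \frac{1}{4} \left(2 + 72\right)\right)^{2} = \left(143 + \frac{1}{6} \cdot \frac{1}{4} \cdot 74\right)^{2} = \left(143 + \frac{37}{12}\right)^{2} = \left(\frac{1753}{12}\right)^{2} = \frac{3073009}{144}$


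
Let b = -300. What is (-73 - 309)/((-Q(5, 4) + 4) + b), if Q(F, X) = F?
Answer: 382/301 ≈ 1.2691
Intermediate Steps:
(-73 - 309)/((-Q(5, 4) + 4) + b) = (-73 - 309)/((-1*5 + 4) - 300) = -382/((-5 + 4) - 300) = -382/(-1 - 300) = -382/(-301) = -382*(-1/301) = 382/301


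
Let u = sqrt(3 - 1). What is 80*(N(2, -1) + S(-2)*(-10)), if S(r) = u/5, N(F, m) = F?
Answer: 160 - 160*sqrt(2) ≈ -66.274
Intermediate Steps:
u = sqrt(2) ≈ 1.4142
S(r) = sqrt(2)/5
80*(N(2, -1) + S(-2)*(-10)) = 80*(2 + (sqrt(2)/5)*(-10)) = 80*(2 - 2*sqrt(2)) = 160 - 160*sqrt(2)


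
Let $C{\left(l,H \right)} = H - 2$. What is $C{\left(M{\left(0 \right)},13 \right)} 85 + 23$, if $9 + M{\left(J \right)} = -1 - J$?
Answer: $958$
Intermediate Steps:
$M{\left(J \right)} = -10 - J$ ($M{\left(J \right)} = -9 - \left(1 + J\right) = -10 - J$)
$C{\left(l,H \right)} = -2 + H$ ($C{\left(l,H \right)} = H - 2 = -2 + H$)
$C{\left(M{\left(0 \right)},13 \right)} 85 + 23 = \left(-2 + 13\right) 85 + 23 = 11 \cdot 85 + 23 = 935 + 23 = 958$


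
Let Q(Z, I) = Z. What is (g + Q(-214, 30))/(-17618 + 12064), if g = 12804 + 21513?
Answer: -34103/5554 ≈ -6.1403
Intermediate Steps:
g = 34317
(g + Q(-214, 30))/(-17618 + 12064) = (34317 - 214)/(-17618 + 12064) = 34103/(-5554) = 34103*(-1/5554) = -34103/5554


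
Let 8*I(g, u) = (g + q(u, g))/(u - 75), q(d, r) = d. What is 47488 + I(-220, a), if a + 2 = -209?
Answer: 108652975/2288 ≈ 47488.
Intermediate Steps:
a = -211 (a = -2 - 209 = -211)
I(g, u) = (g + u)/(8*(-75 + u)) (I(g, u) = ((g + u)/(u - 75))/8 = ((g + u)/(-75 + u))/8 = (g + u)/(8*(-75 + u)))
47488 + I(-220, a) = 47488 + (-220 - 211)/(8*(-75 - 211)) = 47488 + (1/8)*(-431)/(-286) = 47488 + (1/8)*(-1/286)*(-431) = 47488 + 431/2288 = 108652975/2288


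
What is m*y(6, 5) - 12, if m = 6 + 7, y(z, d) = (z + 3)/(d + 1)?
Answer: 15/2 ≈ 7.5000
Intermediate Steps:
y(z, d) = (3 + z)/(1 + d)
m = 13
m*y(6, 5) - 12 = 13*((3 + 6)/(1 + 5)) - 12 = 13*(9/6) - 12 = 13*((⅙)*9) - 12 = 13*(3/2) - 12 = 39/2 - 12 = 15/2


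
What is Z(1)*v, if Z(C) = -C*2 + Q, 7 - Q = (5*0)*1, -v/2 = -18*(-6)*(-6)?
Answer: 6480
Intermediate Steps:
v = 1296 (v = -2*(-18*(-6))*(-6) = -216*(-6) = -2*(-648) = 1296)
Q = 7 (Q = 7 - 5*0 = 7 - 0 = 7 - 1*0 = 7 + 0 = 7)
Z(C) = 7 - 2*C (Z(C) = -C*2 + 7 = -2*C + 7 = 7 - 2*C)
Z(1)*v = (7 - 2*1)*1296 = (7 - 2)*1296 = 5*1296 = 6480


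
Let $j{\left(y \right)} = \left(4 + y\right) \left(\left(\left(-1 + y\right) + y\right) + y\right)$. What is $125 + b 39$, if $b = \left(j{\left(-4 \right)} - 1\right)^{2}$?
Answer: $164$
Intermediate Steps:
$j{\left(y \right)} = \left(-1 + 3 y\right) \left(4 + y\right)$ ($j{\left(y \right)} = \left(4 + y\right) \left(\left(-1 + 2 y\right) + y\right) = \left(4 + y\right) \left(-1 + 3 y\right) = \left(-1 + 3 y\right) \left(4 + y\right)$)
$b = 1$ ($b = \left(\left(-4 + 3 \left(-4\right)^{2} + 11 \left(-4\right)\right) - 1\right)^{2} = \left(\left(-4 + 3 \cdot 16 - 44\right) - 1\right)^{2} = \left(\left(-4 + 48 - 44\right) - 1\right)^{2} = \left(0 - 1\right)^{2} = \left(-1\right)^{2} = 1$)
$125 + b 39 = 125 + 1 \cdot 39 = 125 + 39 = 164$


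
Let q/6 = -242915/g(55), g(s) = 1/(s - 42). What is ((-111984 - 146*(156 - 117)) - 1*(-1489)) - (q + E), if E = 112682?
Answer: 18718499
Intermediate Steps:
g(s) = 1/(-42 + s)
q = -18947370 (q = 6*(-242915/(1/(-42 + 55))) = 6*(-242915/(1/13)) = 6*(-242915/1/13) = 6*(-242915*13) = 6*(-3157895) = -18947370)
((-111984 - 146*(156 - 117)) - 1*(-1489)) - (q + E) = ((-111984 - 146*(156 - 117)) - 1*(-1489)) - (-18947370 + 112682) = ((-111984 - 146*39) + 1489) - 1*(-18834688) = ((-111984 - 5694) + 1489) + 18834688 = (-117678 + 1489) + 18834688 = -116189 + 18834688 = 18718499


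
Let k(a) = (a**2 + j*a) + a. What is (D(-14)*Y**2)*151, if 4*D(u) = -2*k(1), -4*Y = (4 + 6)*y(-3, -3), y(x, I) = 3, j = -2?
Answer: 0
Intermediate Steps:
Y = -15/2 (Y = -(4 + 6)*3/4 = -5*3/2 = -1/4*30 = -15/2 ≈ -7.5000)
k(a) = a**2 - a (k(a) = (a**2 - 2*a) + a = a**2 - a)
D(u) = 0 (D(u) = (-2*(-1 + 1))/4 = (-2*0)/4 = (1/4)*0 = 0)
(D(-14)*Y**2)*151 = (0*(-15/2)**2)*151 = (0*(225/4))*151 = 0*151 = 0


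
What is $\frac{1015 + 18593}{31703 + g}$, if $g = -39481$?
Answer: $- \frac{9804}{3889} \approx -2.521$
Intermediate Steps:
$\frac{1015 + 18593}{31703 + g} = \frac{1015 + 18593}{31703 - 39481} = \frac{19608}{-7778} = 19608 \left(- \frac{1}{7778}\right) = - \frac{9804}{3889}$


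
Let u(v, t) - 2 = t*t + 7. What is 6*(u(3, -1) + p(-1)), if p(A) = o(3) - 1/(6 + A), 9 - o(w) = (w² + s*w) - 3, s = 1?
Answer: 294/5 ≈ 58.800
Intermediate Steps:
u(v, t) = 9 + t² (u(v, t) = 2 + (t*t + 7) = 2 + (t² + 7) = 2 + (7 + t²) = 9 + t²)
o(w) = 12 - w - w² (o(w) = 9 - ((w² + 1*w) - 3) = 9 - ((w² + w) - 3) = 9 - ((w + w²) - 3) = 9 - (-3 + w + w²) = 9 + (3 - w - w²) = 12 - w - w²)
p(A) = -1/(6 + A) (p(A) = (12 - 1*3 - 1*3²) - 1/(6 + A) = (12 - 3 - 1*9) - 1/(6 + A) = (12 - 3 - 9) - 1/(6 + A) = 0 - 1/(6 + A) = -1/(6 + A))
6*(u(3, -1) + p(-1)) = 6*((9 + (-1)²) - 1/(6 - 1)) = 6*((9 + 1) - 1/5) = 6*(10 - 1*⅕) = 6*(10 - ⅕) = 6*(49/5) = 294/5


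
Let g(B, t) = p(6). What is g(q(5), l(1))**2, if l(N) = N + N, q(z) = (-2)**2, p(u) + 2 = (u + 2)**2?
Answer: 3844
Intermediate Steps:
p(u) = -2 + (2 + u)**2 (p(u) = -2 + (u + 2)**2 = -2 + (2 + u)**2)
q(z) = 4
l(N) = 2*N
g(B, t) = 62 (g(B, t) = -2 + (2 + 6)**2 = -2 + 8**2 = -2 + 64 = 62)
g(q(5), l(1))**2 = 62**2 = 3844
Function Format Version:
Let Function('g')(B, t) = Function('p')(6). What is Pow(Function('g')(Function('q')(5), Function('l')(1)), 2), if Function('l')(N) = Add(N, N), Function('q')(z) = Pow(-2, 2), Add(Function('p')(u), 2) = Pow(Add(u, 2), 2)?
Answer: 3844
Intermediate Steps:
Function('p')(u) = Add(-2, Pow(Add(2, u), 2)) (Function('p')(u) = Add(-2, Pow(Add(u, 2), 2)) = Add(-2, Pow(Add(2, u), 2)))
Function('q')(z) = 4
Function('l')(N) = Mul(2, N)
Function('g')(B, t) = 62 (Function('g')(B, t) = Add(-2, Pow(Add(2, 6), 2)) = Add(-2, Pow(8, 2)) = Add(-2, 64) = 62)
Pow(Function('g')(Function('q')(5), Function('l')(1)), 2) = Pow(62, 2) = 3844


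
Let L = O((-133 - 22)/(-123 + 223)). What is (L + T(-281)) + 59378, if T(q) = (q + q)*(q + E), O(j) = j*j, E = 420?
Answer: -7495039/400 ≈ -18738.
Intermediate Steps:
O(j) = j²
T(q) = 2*q*(420 + q) (T(q) = (q + q)*(q + 420) = (2*q)*(420 + q) = 2*q*(420 + q))
L = 961/400 (L = ((-133 - 22)/(-123 + 223))² = (-155/100)² = (-155*1/100)² = (-31/20)² = 961/400 ≈ 2.4025)
(L + T(-281)) + 59378 = (961/400 + 2*(-281)*(420 - 281)) + 59378 = (961/400 + 2*(-281)*139) + 59378 = (961/400 - 78118) + 59378 = -31246239/400 + 59378 = -7495039/400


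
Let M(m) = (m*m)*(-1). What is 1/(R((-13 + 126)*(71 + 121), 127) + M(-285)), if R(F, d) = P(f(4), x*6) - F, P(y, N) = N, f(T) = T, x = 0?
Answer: -1/102921 ≈ -9.7162e-6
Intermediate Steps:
R(F, d) = -F (R(F, d) = 0*6 - F = 0 - F = -F)
M(m) = -m² (M(m) = m²*(-1) = -m²)
1/(R((-13 + 126)*(71 + 121), 127) + M(-285)) = 1/(-(-13 + 126)*(71 + 121) - 1*(-285)²) = 1/(-113*192 - 1*81225) = 1/(-1*21696 - 81225) = 1/(-21696 - 81225) = 1/(-102921) = -1/102921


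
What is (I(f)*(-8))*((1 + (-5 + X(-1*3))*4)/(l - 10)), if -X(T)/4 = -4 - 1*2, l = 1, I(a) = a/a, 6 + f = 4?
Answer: 616/9 ≈ 68.444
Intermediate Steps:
f = -2 (f = -6 + 4 = -2)
I(a) = 1
X(T) = 24 (X(T) = -4*(-4 - 1*2) = -4*(-4 - 2) = -4*(-6) = 24)
(I(f)*(-8))*((1 + (-5 + X(-1*3))*4)/(l - 10)) = (1*(-8))*((1 + (-5 + 24)*4)/(1 - 10)) = -8*(1 + 19*4)/(-9) = -8*(1 + 76)*(-1)/9 = -616*(-1)/9 = -8*(-77/9) = 616/9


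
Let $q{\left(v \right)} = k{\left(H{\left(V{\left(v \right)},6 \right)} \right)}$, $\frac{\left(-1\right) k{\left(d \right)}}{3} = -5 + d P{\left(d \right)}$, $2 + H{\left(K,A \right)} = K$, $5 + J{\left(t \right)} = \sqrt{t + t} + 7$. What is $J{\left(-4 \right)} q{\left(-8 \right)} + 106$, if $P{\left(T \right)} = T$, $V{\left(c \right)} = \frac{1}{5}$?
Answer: $\frac{2914}{25} + \frac{264 i \sqrt{2}}{25} \approx 116.56 + 14.934 i$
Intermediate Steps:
$V{\left(c \right)} = \frac{1}{5}$
$J{\left(t \right)} = 2 + \sqrt{2} \sqrt{t}$ ($J{\left(t \right)} = -5 + \left(\sqrt{t + t} + 7\right) = -5 + \left(\sqrt{2 t} + 7\right) = -5 + \left(\sqrt{2} \sqrt{t} + 7\right) = -5 + \left(7 + \sqrt{2} \sqrt{t}\right) = 2 + \sqrt{2} \sqrt{t}$)
$H{\left(K,A \right)} = -2 + K$
$k{\left(d \right)} = 15 - 3 d^{2}$ ($k{\left(d \right)} = - 3 \left(-5 + d d\right) = - 3 \left(-5 + d^{2}\right) = 15 - 3 d^{2}$)
$q{\left(v \right)} = \frac{132}{25}$ ($q{\left(v \right)} = 15 - 3 \left(-2 + \frac{1}{5}\right)^{2} = 15 - 3 \left(- \frac{9}{5}\right)^{2} = 15 - \frac{243}{25} = \frac{132}{25}$)
$J{\left(-4 \right)} q{\left(-8 \right)} + 106 = \left(2 + \sqrt{2} \sqrt{-4}\right) \frac{132}{25} + 106 = \left(2 + \sqrt{2} \cdot 2 i\right) \frac{132}{25} + 106 = \left(2 + 2 i \sqrt{2}\right) \frac{132}{25} + 106 = \left(\frac{264}{25} + \frac{264 i \sqrt{2}}{25}\right) + 106 = \frac{2914}{25} + \frac{264 i \sqrt{2}}{25}$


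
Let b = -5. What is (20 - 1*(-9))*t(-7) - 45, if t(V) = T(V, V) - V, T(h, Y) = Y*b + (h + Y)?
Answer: 767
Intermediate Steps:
T(h, Y) = h - 4*Y (T(h, Y) = Y*(-5) + (h + Y) = -5*Y + (Y + h) = h - 4*Y)
t(V) = -4*V (t(V) = (V - 4*V) - V = -3*V - V = -4*V)
(20 - 1*(-9))*t(-7) - 45 = (20 - 1*(-9))*(-4*(-7)) - 45 = (20 + 9)*28 - 45 = 29*28 - 45 = 812 - 45 = 767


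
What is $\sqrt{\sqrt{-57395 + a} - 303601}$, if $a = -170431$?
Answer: $\sqrt{-303601 + 3 i \sqrt{25314}} \approx 0.433 + 551.0 i$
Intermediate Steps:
$\sqrt{\sqrt{-57395 + a} - 303601} = \sqrt{\sqrt{-57395 - 170431} - 303601} = \sqrt{\sqrt{-227826} - 303601} = \sqrt{3 i \sqrt{25314} - 303601} = \sqrt{-303601 + 3 i \sqrt{25314}}$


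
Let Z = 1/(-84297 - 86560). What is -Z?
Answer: 1/170857 ≈ 5.8528e-6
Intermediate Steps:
Z = -1/170857 (Z = 1/(-170857) = -1/170857 ≈ -5.8528e-6)
-Z = -1*(-1/170857) = 1/170857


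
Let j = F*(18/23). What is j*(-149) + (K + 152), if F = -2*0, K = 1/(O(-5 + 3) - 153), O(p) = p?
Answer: 23559/155 ≈ 151.99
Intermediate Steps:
K = -1/155 (K = 1/((-5 + 3) - 153) = 1/(-2 - 153) = 1/(-155) = -1/155 ≈ -0.0064516)
F = 0
j = 0 (j = 0*(18/23) = 0)
j*(-149) + (K + 152) = 0*(-149) + (-1/155 + 152) = 0 + 23559/155 = 23559/155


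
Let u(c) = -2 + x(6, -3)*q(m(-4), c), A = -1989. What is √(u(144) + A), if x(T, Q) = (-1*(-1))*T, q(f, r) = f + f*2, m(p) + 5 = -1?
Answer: I*√2099 ≈ 45.815*I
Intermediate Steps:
m(p) = -6 (m(p) = -5 - 1 = -6)
q(f, r) = 3*f (q(f, r) = f + 2*f = 3*f)
x(T, Q) = T (x(T, Q) = 1*T = T)
u(c) = -110 (u(c) = -2 + 6*(3*(-6)) = -2 + 6*(-18) = -2 - 108 = -110)
√(u(144) + A) = √(-110 - 1989) = √(-2099) = I*√2099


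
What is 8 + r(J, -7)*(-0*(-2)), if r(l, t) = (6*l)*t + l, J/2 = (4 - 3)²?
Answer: 8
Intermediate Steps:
J = 2 (J = 2*(4 - 3)² = 2*1² = 2*1 = 2)
r(l, t) = l + 6*l*t (r(l, t) = 6*l*t + l = l + 6*l*t)
8 + r(J, -7)*(-0*(-2)) = 8 + (2*(1 + 6*(-7)))*(-0*(-2)) = 8 + (2*(1 - 42))*(-4*0) = 8 + (2*(-41))*0 = 8 - 82*0 = 8 + 0 = 8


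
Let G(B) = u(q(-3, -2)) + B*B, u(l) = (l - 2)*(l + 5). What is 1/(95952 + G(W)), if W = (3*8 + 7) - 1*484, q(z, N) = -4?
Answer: 1/301155 ≈ 3.3206e-6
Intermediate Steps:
u(l) = (-2 + l)*(5 + l)
W = -453 (W = (24 + 7) - 484 = 31 - 484 = -453)
G(B) = -6 + B**2 (G(B) = (-10 + (-4)**2 + 3*(-4)) + B*B = (-10 + 16 - 12) + B**2 = -6 + B**2)
1/(95952 + G(W)) = 1/(95952 + (-6 + (-453)**2)) = 1/(95952 + (-6 + 205209)) = 1/(95952 + 205203) = 1/301155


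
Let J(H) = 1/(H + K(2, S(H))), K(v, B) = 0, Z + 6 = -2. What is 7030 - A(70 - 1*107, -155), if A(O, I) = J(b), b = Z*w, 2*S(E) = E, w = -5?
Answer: 281199/40 ≈ 7030.0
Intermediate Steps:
S(E) = E/2
Z = -8 (Z = -6 - 2 = -8)
b = 40 (b = -8*(-5) = 40)
J(H) = 1/H (J(H) = 1/(H + 0) = 1/H)
A(O, I) = 1/40
7030 - A(70 - 1*107, -155) = 7030 - 1*1/40 = 7030 - 1/40 = 281199/40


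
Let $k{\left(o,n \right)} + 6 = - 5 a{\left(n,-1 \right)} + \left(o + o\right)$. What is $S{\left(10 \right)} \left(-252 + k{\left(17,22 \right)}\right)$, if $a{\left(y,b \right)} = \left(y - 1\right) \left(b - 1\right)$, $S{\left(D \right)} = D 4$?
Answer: $-560$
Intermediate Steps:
$S{\left(D \right)} = 4 D$
$a{\left(y,b \right)} = \left(-1 + b\right) \left(-1 + y\right)$ ($a{\left(y,b \right)} = \left(-1 + y\right) \left(-1 + b\right) = \left(-1 + b\right) \left(-1 + y\right)$)
$k{\left(o,n \right)} = -16 + 2 o + 10 n$ ($k{\left(o,n \right)} = -6 + \left(- 5 \left(1 - -1 - n - n\right) + \left(o + o\right)\right) = -6 + \left(- 5 \left(1 + 1 - n - n\right) + 2 o\right) = -6 + \left(- 5 \left(2 - 2 n\right) + 2 o\right) = -6 + \left(\left(-10 + 10 n\right) + 2 o\right) = -6 + \left(-10 + 2 o + 10 n\right) = -16 + 2 o + 10 n$)
$S{\left(10 \right)} \left(-252 + k{\left(17,22 \right)}\right) = 4 \cdot 10 \left(-252 + \left(-16 + 2 \cdot 17 + 10 \cdot 22\right)\right) = 40 \left(-252 + \left(-16 + 34 + 220\right)\right) = 40 \left(-252 + 238\right) = 40 \left(-14\right) = -560$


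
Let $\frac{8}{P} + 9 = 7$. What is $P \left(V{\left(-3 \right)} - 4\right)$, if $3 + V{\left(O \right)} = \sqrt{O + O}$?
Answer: $28 - 4 i \sqrt{6} \approx 28.0 - 9.798 i$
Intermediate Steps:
$P = -4$ ($P = \frac{8}{-9 + 7} = \frac{8}{-2} = 8 \left(- \frac{1}{2}\right) = -4$)
$V{\left(O \right)} = -3 + \sqrt{2} \sqrt{O}$ ($V{\left(O \right)} = -3 + \sqrt{O + O} = -3 + \sqrt{2 O} = -3 + \sqrt{2} \sqrt{O}$)
$P \left(V{\left(-3 \right)} - 4\right) = - 4 \left(\left(-3 + \sqrt{2} \sqrt{-3}\right) - 4\right) = - 4 \left(\left(-3 + \sqrt{2} i \sqrt{3}\right) - 4\right) = - 4 \left(\left(-3 + i \sqrt{6}\right) - 4\right) = - 4 \left(-7 + i \sqrt{6}\right) = 28 - 4 i \sqrt{6}$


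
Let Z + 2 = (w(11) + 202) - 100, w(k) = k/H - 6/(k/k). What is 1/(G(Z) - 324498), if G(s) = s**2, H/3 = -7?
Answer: -441/139250249 ≈ -3.1670e-6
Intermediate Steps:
H = -21 (H = 3*(-7) = -21)
w(k) = -6 - k/21 (w(k) = k/(-21) - 6/(k/k) = k*(-1/21) - 6/1 = -k/21 - 6*1 = -k/21 - 6 = -6 - k/21)
Z = 1963/21 (Z = -2 + (((-6 - 1/21*11) + 202) - 100) = -2 + (((-6 - 11/21) + 202) - 100) = -2 + ((-137/21 + 202) - 100) = -2 + (4105/21 - 100) = -2 + 2005/21 = 1963/21 ≈ 93.476)
1/(G(Z) - 324498) = 1/((1963/21)**2 - 324498) = 1/(3853369/441 - 324498) = 1/(-139250249/441) = -441/139250249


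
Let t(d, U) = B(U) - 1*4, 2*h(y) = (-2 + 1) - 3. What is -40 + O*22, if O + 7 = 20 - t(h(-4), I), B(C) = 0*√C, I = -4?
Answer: 334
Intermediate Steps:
B(C) = 0
h(y) = -2 (h(y) = ((-2 + 1) - 3)/2 = (-1 - 3)/2 = (½)*(-4) = -2)
t(d, U) = -4 (t(d, U) = 0 - 1*4 = 0 - 4 = -4)
O = 17 (O = -7 + (20 - 1*(-4)) = -7 + (20 + 4) = -7 + 24 = 17)
-40 + O*22 = -40 + 17*22 = -40 + 374 = 334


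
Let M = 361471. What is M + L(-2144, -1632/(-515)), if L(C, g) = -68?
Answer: 361403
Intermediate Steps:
M + L(-2144, -1632/(-515)) = 361471 - 68 = 361403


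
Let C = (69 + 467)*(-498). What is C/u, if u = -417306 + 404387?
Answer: 266928/12919 ≈ 20.662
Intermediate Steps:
C = -266928 (C = 536*(-498) = -266928)
u = -12919
C/u = -266928/(-12919) = -266928*(-1/12919) = 266928/12919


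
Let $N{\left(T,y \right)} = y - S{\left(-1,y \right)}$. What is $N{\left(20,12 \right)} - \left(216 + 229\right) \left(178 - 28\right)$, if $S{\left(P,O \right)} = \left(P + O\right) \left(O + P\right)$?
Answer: $-66859$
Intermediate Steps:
$S{\left(P,O \right)} = \left(O + P\right)^{2}$ ($S{\left(P,O \right)} = \left(O + P\right) \left(O + P\right) = \left(O + P\right)^{2}$)
$N{\left(T,y \right)} = y - \left(-1 + y\right)^{2}$ ($N{\left(T,y \right)} = y - \left(y - 1\right)^{2} = y - \left(-1 + y\right)^{2}$)
$N{\left(20,12 \right)} - \left(216 + 229\right) \left(178 - 28\right) = \left(12 - \left(-1 + 12\right)^{2}\right) - \left(216 + 229\right) \left(178 - 28\right) = \left(12 - 11^{2}\right) - 445 \cdot 150 = \left(12 - 121\right) - 66750 = -109 - 66750 = -66859$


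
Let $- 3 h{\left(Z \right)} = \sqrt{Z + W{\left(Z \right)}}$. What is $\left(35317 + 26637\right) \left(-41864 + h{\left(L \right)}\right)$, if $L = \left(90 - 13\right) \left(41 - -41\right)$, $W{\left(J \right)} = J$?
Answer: $-2593642256 - \frac{123908 \sqrt{3157}}{3} \approx -2.596 \cdot 10^{9}$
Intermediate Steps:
$L = 6314$ ($L = 77 \left(41 + 41\right) = 77 \cdot 82 = 6314$)
$h{\left(Z \right)} = - \frac{\sqrt{2} \sqrt{Z}}{3}$ ($h{\left(Z \right)} = - \frac{\sqrt{Z + Z}}{3} = - \frac{\sqrt{2 Z}}{3} = - \frac{\sqrt{2} \sqrt{Z}}{3}$)
$\left(35317 + 26637\right) \left(-41864 + h{\left(L \right)}\right) = \left(35317 + 26637\right) \left(-41864 - \frac{\sqrt{2} \sqrt{6314}}{3}\right) = 61954 \left(-41864 - \frac{2 \sqrt{3157}}{3}\right) = -2593642256 - \frac{123908 \sqrt{3157}}{3}$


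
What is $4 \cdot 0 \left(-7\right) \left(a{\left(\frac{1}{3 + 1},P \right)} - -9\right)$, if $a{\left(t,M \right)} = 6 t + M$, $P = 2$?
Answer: $0$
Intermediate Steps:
$a{\left(t,M \right)} = M + 6 t$
$4 \cdot 0 \left(-7\right) \left(a{\left(\frac{1}{3 + 1},P \right)} - -9\right) = 4 \cdot 0 \left(-7\right) \left(\left(2 + \frac{6}{3 + 1}\right) - -9\right) = 0 \left(-7\right) \left(\left(2 + \frac{6}{4}\right) + 9\right) = 0 \left(\left(2 + 6 \cdot \frac{1}{4}\right) + 9\right) = 0 \left(\left(2 + \frac{3}{2}\right) + 9\right) = 0 \left(\frac{7}{2} + 9\right) = 0 \cdot \frac{25}{2} = 0$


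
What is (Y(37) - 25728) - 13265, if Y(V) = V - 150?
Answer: -39106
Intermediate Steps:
Y(V) = -150 + V
(Y(37) - 25728) - 13265 = ((-150 + 37) - 25728) - 13265 = (-113 - 25728) - 13265 = -25841 - 13265 = -39106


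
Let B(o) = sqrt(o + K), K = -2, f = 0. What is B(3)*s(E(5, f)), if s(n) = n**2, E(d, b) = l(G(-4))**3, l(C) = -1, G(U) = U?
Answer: 1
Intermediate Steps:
E(d, b) = -1 (E(d, b) = (-1)**3 = -1)
B(o) = sqrt(-2 + o) (B(o) = sqrt(o - 2) = sqrt(-2 + o))
B(3)*s(E(5, f)) = sqrt(-2 + 3)*(-1)**2 = sqrt(1)*1 = 1*1 = 1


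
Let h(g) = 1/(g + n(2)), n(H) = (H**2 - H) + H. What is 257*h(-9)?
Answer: -257/5 ≈ -51.400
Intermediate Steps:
n(H) = H**2
h(g) = 1/(4 + g) (h(g) = 1/(g + 2**2) = 1/(g + 4) = 1/(4 + g))
257*h(-9) = 257/(4 - 9) = 257/(-5) = 257*(-1/5) = -257/5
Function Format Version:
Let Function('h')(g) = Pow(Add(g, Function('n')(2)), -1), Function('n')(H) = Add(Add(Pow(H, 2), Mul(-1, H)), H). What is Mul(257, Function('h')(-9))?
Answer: Rational(-257, 5) ≈ -51.400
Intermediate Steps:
Function('n')(H) = Pow(H, 2)
Function('h')(g) = Pow(Add(4, g), -1) (Function('h')(g) = Pow(Add(g, Pow(2, 2)), -1) = Pow(Add(g, 4), -1) = Pow(Add(4, g), -1))
Mul(257, Function('h')(-9)) = Mul(257, Pow(Add(4, -9), -1)) = Mul(257, Pow(-5, -1)) = Mul(257, Rational(-1, 5)) = Rational(-257, 5)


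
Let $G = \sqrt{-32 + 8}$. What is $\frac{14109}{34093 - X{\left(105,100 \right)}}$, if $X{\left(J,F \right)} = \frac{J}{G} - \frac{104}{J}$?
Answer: $\frac{42427032245640}{102523736974163} - \frac{10888620750 i \sqrt{6}}{102523736974163} \approx 0.41383 - 0.00026015 i$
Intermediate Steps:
$G = 2 i \sqrt{6}$ ($G = \sqrt{-24} = 2 i \sqrt{6} \approx 4.899 i$)
$X{\left(J,F \right)} = - \frac{104}{J} - \frac{i J \sqrt{6}}{12}$ ($X{\left(J,F \right)} = \frac{J}{2 i \sqrt{6}} - \frac{104}{J} = J \left(- \frac{i \sqrt{6}}{12}\right) - \frac{104}{J} = - \frac{i J \sqrt{6}}{12} - \frac{104}{J} = - \frac{104}{J} - \frac{i J \sqrt{6}}{12}$)
$\frac{14109}{34093 - X{\left(105,100 \right)}} = \frac{14109}{34093 - \left(- \frac{104}{105} - \frac{1}{12} i 105 \sqrt{6}\right)} = \frac{14109}{34093 - \left(\left(-104\right) \frac{1}{105} - \frac{35 i \sqrt{6}}{4}\right)} = \frac{14109}{34093 - \left(- \frac{104}{105} - \frac{35 i \sqrt{6}}{4}\right)} = \frac{14109}{34093 + \left(\frac{104}{105} + \frac{35 i \sqrt{6}}{4}\right)} = \frac{14109}{\frac{3579869}{105} + \frac{35 i \sqrt{6}}{4}}$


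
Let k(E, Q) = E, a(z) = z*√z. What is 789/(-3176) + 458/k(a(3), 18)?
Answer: -789/3176 + 458*√3/9 ≈ 87.894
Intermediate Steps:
a(z) = z^(3/2)
789/(-3176) + 458/k(a(3), 18) = 789/(-3176) + 458/(3^(3/2)) = 789*(-1/3176) + 458/((3*√3)) = -789/3176 + 458*(√3/9) = -789/3176 + 458*√3/9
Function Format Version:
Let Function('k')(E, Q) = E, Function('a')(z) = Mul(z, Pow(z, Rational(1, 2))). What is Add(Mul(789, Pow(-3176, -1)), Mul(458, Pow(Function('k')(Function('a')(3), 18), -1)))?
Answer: Add(Rational(-789, 3176), Mul(Rational(458, 9), Pow(3, Rational(1, 2)))) ≈ 87.894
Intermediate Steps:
Function('a')(z) = Pow(z, Rational(3, 2))
Add(Mul(789, Pow(-3176, -1)), Mul(458, Pow(Function('k')(Function('a')(3), 18), -1))) = Add(Mul(789, Pow(-3176, -1)), Mul(458, Pow(Pow(3, Rational(3, 2)), -1))) = Add(Mul(789, Rational(-1, 3176)), Mul(458, Pow(Mul(3, Pow(3, Rational(1, 2))), -1))) = Add(Rational(-789, 3176), Mul(458, Mul(Rational(1, 9), Pow(3, Rational(1, 2))))) = Add(Rational(-789, 3176), Mul(Rational(458, 9), Pow(3, Rational(1, 2))))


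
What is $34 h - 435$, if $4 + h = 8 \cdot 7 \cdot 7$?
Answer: $12757$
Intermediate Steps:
$h = 388$ ($h = -4 + 8 \cdot 7 \cdot 7 = -4 + 56 \cdot 7 = -4 + 392 = 388$)
$34 h - 435 = 34 \cdot 388 - 435 = 13192 - 435 = 12757$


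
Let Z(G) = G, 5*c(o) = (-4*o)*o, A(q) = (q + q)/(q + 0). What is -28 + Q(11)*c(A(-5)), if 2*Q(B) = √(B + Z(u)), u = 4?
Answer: -28 - 8*√15/5 ≈ -34.197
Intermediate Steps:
A(q) = 2 (A(q) = (2*q)/q = 2)
c(o) = -4*o²/5 (c(o) = ((-4*o)*o)/5 = (-4*o²)/5 = -4*o²/5)
Q(B) = √(4 + B)/2 (Q(B) = √(B + 4)/2 = √(4 + B)/2)
-28 + Q(11)*c(A(-5)) = -28 + (√(4 + 11)/2)*(-⅘*2²) = -28 + (√15/2)*(-⅘*4) = -28 + (√15/2)*(-16/5) = -28 - 8*√15/5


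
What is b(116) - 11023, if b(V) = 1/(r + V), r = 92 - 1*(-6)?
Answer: -2358921/214 ≈ -11023.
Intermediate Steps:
r = 98 (r = 92 + 6 = 98)
b(V) = 1/(98 + V)
b(116) - 11023 = 1/(98 + 116) - 11023 = 1/214 - 11023 = -2358921/214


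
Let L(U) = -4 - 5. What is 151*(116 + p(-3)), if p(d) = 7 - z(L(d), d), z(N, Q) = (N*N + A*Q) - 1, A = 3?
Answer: 7852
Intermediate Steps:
L(U) = -9
z(N, Q) = -1 + N² + 3*Q (z(N, Q) = (N*N + 3*Q) - 1 = (N² + 3*Q) - 1 = -1 + N² + 3*Q)
p(d) = -73 - 3*d (p(d) = 7 - (-1 + (-9)² + 3*d) = 7 - (-1 + 81 + 3*d) = 7 - (80 + 3*d) = 7 + (-80 - 3*d) = -73 - 3*d)
151*(116 + p(-3)) = 151*(116 + (-73 - 3*(-3))) = 151*(116 + (-73 + 9)) = 151*(116 - 64) = 151*52 = 7852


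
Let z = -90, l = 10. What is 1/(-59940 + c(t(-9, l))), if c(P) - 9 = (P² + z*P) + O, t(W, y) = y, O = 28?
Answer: -1/60703 ≈ -1.6474e-5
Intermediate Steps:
c(P) = 37 + P² - 90*P (c(P) = 9 + ((P² - 90*P) + 28) = 9 + (28 + P² - 90*P) = 37 + P² - 90*P)
1/(-59940 + c(t(-9, l))) = 1/(-59940 + (37 + 10² - 90*10)) = 1/(-59940 + (37 + 100 - 900)) = 1/(-59940 - 763) = 1/(-60703) = -1/60703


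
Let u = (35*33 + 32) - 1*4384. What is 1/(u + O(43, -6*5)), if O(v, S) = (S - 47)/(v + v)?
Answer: -86/275019 ≈ -0.00031271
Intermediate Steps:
O(v, S) = (-47 + S)/(2*v) (O(v, S) = (-47 + S)/((2*v)) = (-47 + S)*(1/(2*v)) = (-47 + S)/(2*v))
u = -3197 (u = (1155 + 32) - 4384 = 1187 - 4384 = -3197)
1/(u + O(43, -6*5)) = 1/(-3197 + (½)*(-47 - 6*5)/43) = 1/(-3197 + (½)*(1/43)*(-47 - 30)) = 1/(-3197 + (½)*(1/43)*(-77)) = 1/(-3197 - 77/86) = 1/(-275019/86) = -86/275019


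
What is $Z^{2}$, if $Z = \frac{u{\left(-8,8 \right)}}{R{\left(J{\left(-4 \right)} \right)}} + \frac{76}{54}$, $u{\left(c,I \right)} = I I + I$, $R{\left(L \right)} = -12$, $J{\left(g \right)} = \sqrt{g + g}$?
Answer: $\frac{15376}{729} \approx 21.092$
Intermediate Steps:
$J{\left(g \right)} = \sqrt{2} \sqrt{g}$ ($J{\left(g \right)} = \sqrt{2 g} = \sqrt{2} \sqrt{g}$)
$u{\left(c,I \right)} = I + I^{2}$ ($u{\left(c,I \right)} = I^{2} + I = I + I^{2}$)
$Z = - \frac{124}{27}$ ($Z = \frac{8 \left(1 + 8\right)}{-12} + \frac{76}{54} = 8 \cdot 9 \left(- \frac{1}{12}\right) + 76 \cdot \frac{1}{54} = 72 \left(- \frac{1}{12}\right) + \frac{38}{27} = -6 + \frac{38}{27} = - \frac{124}{27} \approx -4.5926$)
$Z^{2} = \left(- \frac{124}{27}\right)^{2} = \frac{15376}{729}$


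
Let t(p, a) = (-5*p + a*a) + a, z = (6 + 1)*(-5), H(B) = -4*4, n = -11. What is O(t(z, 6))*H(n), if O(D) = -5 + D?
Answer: -3392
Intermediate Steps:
H(B) = -16
z = -35 (z = 7*(-5) = -35)
t(p, a) = a + a² - 5*p (t(p, a) = (-5*p + a²) + a = (a² - 5*p) + a = a + a² - 5*p)
O(t(z, 6))*H(n) = (-5 + (6 + 6² - 5*(-35)))*(-16) = (-5 + (6 + 36 + 175))*(-16) = (-5 + 217)*(-16) = 212*(-16) = -3392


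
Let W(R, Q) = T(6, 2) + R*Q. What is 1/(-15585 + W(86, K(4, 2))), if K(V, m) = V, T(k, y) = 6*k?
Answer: -1/15205 ≈ -6.5768e-5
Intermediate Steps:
W(R, Q) = 36 + Q*R (W(R, Q) = 6*6 + R*Q = 36 + Q*R)
1/(-15585 + W(86, K(4, 2))) = 1/(-15585 + (36 + 4*86)) = 1/(-15585 + (36 + 344)) = 1/(-15585 + 380) = 1/(-15205) = -1/15205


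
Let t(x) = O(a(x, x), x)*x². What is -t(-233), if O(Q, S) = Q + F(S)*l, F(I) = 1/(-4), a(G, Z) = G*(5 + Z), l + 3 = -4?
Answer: -11536575367/4 ≈ -2.8841e+9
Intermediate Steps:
l = -7 (l = -3 - 4 = -7)
F(I) = -¼
O(Q, S) = 7/4 + Q (O(Q, S) = Q - ¼*(-7) = Q + 7/4 = 7/4 + Q)
t(x) = x²*(7/4 + x*(5 + x)) (t(x) = (7/4 + x*(5 + x))*x² = x²*(7/4 + x*(5 + x)))
-t(-233) = -(-233)²*(7/4 - 233*(5 - 233)) = -54289*(7/4 - 233*(-228)) = -54289*(7/4 + 53124) = -54289*212503/4 = -1*11536575367/4 = -11536575367/4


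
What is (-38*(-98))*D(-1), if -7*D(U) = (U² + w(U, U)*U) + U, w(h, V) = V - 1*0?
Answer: -532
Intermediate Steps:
w(h, V) = V (w(h, V) = V + 0 = V)
D(U) = -2*U²/7 - U/7 (D(U) = -((U² + U*U) + U)/7 = -((U² + U²) + U)/7 = -(2*U² + U)/7 = -(U + 2*U²)/7 = -2*U²/7 - U/7)
(-38*(-98))*D(-1) = (-38*(-98))*(-⅐*(-1)*(1 + 2*(-1))) = 3724*(-⅐*(-1)*(1 - 2)) = 3724*(-⅐*(-1)*(-1)) = 3724*(-⅐) = -532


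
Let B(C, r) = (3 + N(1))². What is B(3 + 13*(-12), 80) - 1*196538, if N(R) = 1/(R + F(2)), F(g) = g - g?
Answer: -196522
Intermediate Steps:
F(g) = 0
N(R) = 1/R (N(R) = 1/(R + 0) = 1/R)
B(C, r) = 16 (B(C, r) = (3 + 1/1)² = (3 + 1)² = 4² = 16)
B(3 + 13*(-12), 80) - 1*196538 = 16 - 1*196538 = 16 - 196538 = -196522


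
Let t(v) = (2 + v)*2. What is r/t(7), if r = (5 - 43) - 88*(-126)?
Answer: 5525/9 ≈ 613.89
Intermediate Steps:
r = 11050 (r = -38 + 11088 = 11050)
t(v) = 4 + 2*v
r/t(7) = 11050/(4 + 2*7) = 11050/(4 + 14) = 11050/18 = 11050*(1/18) = 5525/9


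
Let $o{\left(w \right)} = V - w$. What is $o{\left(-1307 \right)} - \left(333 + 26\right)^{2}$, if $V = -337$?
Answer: $-127911$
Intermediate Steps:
$o{\left(w \right)} = -337 - w$
$o{\left(-1307 \right)} - \left(333 + 26\right)^{2} = \left(-337 - -1307\right) - \left(333 + 26\right)^{2} = \left(-337 + 1307\right) - 359^{2} = 970 - 128881 = -127911$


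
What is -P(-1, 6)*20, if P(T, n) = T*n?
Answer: 120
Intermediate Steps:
-P(-1, 6)*20 = -(-1)*6*20 = -1*(-6)*20 = 6*20 = 120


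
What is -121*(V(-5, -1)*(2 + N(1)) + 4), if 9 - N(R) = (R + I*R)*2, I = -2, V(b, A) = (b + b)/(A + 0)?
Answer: -16214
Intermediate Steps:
V(b, A) = 2*b/A (V(b, A) = (2*b)/A = 2*b/A)
N(R) = 9 + 2*R (N(R) = 9 - (R - 2*R)*2 = 9 - (-R)*2 = 9 - (-2)*R = 9 + 2*R)
-121*(V(-5, -1)*(2 + N(1)) + 4) = -121*((2*(-5)/(-1))*(2 + (9 + 2*1)) + 4) = -121*((2*(-5)*(-1))*(2 + (9 + 2)) + 4) = -121*(10*(2 + 11) + 4) = -121*(10*13 + 4) = -121*(130 + 4) = -121*134 = -16214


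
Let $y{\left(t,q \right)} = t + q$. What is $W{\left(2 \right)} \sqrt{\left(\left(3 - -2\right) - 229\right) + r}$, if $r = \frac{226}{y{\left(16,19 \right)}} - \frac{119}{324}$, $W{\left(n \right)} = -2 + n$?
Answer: $0$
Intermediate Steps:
$y{\left(t,q \right)} = q + t$
$r = \frac{69059}{11340}$ ($r = \frac{226}{19 + 16} - \frac{119}{324} = \frac{226}{35} - \frac{119}{324} = \frac{69059}{11340} \approx 6.0899$)
$W{\left(2 \right)} \sqrt{\left(\left(3 - -2\right) - 229\right) + r} = \left(-2 + 2\right) \sqrt{\left(\left(3 - -2\right) - 229\right) + \frac{69059}{11340}} = 0 \sqrt{\left(\left(3 + 2\right) - 229\right) + \frac{69059}{11340}} = 0 \sqrt{\left(5 - 229\right) + \frac{69059}{11340}} = 0 \sqrt{-224 + \frac{69059}{11340}} = 0 \sqrt{- \frac{2471101}{11340}} = 0 \frac{i \sqrt{86488535}}{630} = 0$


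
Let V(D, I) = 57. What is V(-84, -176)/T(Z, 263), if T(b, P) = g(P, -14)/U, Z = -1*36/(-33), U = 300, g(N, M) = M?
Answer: -8550/7 ≈ -1221.4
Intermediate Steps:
Z = 12/11 (Z = -36*(-1/33) = 12/11 ≈ 1.0909)
T(b, P) = -7/150 (T(b, P) = -14/300 = -14*1/300 = -7/150)
V(-84, -176)/T(Z, 263) = 57/(-7/150) = 57*(-150/7) = -8550/7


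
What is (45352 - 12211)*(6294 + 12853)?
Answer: 634550727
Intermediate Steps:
(45352 - 12211)*(6294 + 12853) = 33141*19147 = 634550727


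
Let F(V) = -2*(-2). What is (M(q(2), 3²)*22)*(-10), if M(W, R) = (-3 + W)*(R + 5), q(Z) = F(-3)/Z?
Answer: 3080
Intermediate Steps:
F(V) = 4
q(Z) = 4/Z
M(W, R) = (-3 + W)*(5 + R)
(M(q(2), 3²)*22)*(-10) = ((-15 - 3*3² + 5*(4/2) + 3²*(4/2))*22)*(-10) = ((-15 - 3*9 + 5*(4*(½)) + 9*(4*(½)))*22)*(-10) = ((-15 - 27 + 5*2 + 9*2)*22)*(-10) = ((-15 - 27 + 10 + 18)*22)*(-10) = -14*22*(-10) = -308*(-10) = 3080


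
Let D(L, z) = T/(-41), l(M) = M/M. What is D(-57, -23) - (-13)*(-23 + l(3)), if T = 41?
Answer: -287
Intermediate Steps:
l(M) = 1
D(L, z) = -1 (D(L, z) = 41/(-41) = 41*(-1/41) = -1)
D(-57, -23) - (-13)*(-23 + l(3)) = -1 - (-13)*(-23 + 1) = -1 - (-13)*(-22) = -1 - 1*286 = -1 - 286 = -287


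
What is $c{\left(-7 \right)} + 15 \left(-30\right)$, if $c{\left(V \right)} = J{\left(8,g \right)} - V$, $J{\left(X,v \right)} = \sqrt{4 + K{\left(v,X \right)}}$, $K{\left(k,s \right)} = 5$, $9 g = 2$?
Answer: $-440$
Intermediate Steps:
$g = \frac{2}{9}$ ($g = \frac{1}{9} \cdot 2 = \frac{2}{9} \approx 0.22222$)
$J{\left(X,v \right)} = 3$ ($J{\left(X,v \right)} = \sqrt{4 + 5} = \sqrt{9} = 3$)
$c{\left(V \right)} = 3 - V$
$c{\left(-7 \right)} + 15 \left(-30\right) = \left(3 - -7\right) + 15 \left(-30\right) = \left(3 + 7\right) - 450 = 10 - 450 = -440$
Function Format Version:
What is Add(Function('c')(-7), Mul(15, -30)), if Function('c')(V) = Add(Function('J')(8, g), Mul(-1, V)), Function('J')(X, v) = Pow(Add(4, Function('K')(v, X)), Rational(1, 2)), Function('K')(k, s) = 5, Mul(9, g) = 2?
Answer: -440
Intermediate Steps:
g = Rational(2, 9) (g = Mul(Rational(1, 9), 2) = Rational(2, 9) ≈ 0.22222)
Function('J')(X, v) = 3 (Function('J')(X, v) = Pow(Add(4, 5), Rational(1, 2)) = Pow(9, Rational(1, 2)) = 3)
Function('c')(V) = Add(3, Mul(-1, V))
Add(Function('c')(-7), Mul(15, -30)) = Add(Add(3, Mul(-1, -7)), Mul(15, -30)) = Add(Add(3, 7), -450) = Add(10, -450) = -440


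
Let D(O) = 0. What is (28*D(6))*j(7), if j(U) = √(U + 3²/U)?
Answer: 0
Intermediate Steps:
j(U) = √(U + 9/U)
(28*D(6))*j(7) = (28*0)*√(7 + 9/7) = 0*√(7 + 9*(⅐)) = 0*√(7 + 9/7) = 0*√(58/7) = 0*(√406/7) = 0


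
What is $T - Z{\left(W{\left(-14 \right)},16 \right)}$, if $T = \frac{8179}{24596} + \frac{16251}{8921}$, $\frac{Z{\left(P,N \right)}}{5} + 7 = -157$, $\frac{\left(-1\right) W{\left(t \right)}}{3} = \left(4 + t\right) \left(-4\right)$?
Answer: $\frac{16399802325}{19947356} \approx 822.15$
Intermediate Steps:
$W{\left(t \right)} = 48 + 12 t$ ($W{\left(t \right)} = - 3 \left(4 + t\right) \left(-4\right) = - 3 \left(-16 - 4 t\right) = 48 + 12 t$)
$Z{\left(P,N \right)} = -820$ ($Z{\left(P,N \right)} = -35 + 5 \left(-157\right) = -35 - 785 = -820$)
$T = \frac{42970405}{19947356}$ ($T = 8179 \cdot \frac{1}{24596} + 16251 \cdot \frac{1}{8921} = \frac{8179}{24596} + \frac{16251}{8921} = \frac{42970405}{19947356} \approx 2.1542$)
$T - Z{\left(W{\left(-14 \right)},16 \right)} = \frac{42970405}{19947356} - -820 = \frac{42970405}{19947356} + 820 = \frac{16399802325}{19947356}$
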